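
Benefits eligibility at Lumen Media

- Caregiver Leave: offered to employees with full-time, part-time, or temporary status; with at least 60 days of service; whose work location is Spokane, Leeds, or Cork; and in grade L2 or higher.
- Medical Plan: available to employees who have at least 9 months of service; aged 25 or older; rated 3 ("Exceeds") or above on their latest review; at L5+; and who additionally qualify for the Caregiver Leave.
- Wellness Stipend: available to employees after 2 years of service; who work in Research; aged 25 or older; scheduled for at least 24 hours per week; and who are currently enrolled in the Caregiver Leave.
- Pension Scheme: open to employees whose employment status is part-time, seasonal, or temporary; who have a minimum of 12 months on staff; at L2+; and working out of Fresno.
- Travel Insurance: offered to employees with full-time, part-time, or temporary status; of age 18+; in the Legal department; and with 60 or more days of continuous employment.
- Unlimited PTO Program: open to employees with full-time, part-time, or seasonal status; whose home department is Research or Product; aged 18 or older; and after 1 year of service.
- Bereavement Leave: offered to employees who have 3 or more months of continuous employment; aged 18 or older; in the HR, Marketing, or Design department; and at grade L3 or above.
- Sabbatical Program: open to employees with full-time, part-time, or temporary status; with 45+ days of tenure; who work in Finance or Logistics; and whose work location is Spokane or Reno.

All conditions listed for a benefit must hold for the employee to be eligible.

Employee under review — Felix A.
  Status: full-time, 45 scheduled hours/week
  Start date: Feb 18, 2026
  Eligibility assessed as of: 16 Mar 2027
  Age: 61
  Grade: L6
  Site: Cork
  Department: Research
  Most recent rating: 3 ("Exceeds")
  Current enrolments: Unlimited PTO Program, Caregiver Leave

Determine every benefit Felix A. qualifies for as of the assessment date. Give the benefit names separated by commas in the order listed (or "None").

Caregiver Leave, Medical Plan, Unlimited PTO Program

Service from Feb 18, 2026 to 16 Mar 2027: 391 days.
Caregiver Leave — status full-time ✓; service 391 days ≥ 60 days ✓; site Cork ✓; grade L6 ≥ L2 ✓ → eligible.
Medical Plan — service 391 days ≥ 9 months (≈270 days) ✓; age 61 ≥ 25 ✓; rating 3 ≥ 3 ✓; grade L6 ≥ L5 ✓; eligible for Caregiver Leave ✓ → eligible.
Wellness Stipend — service 391 days < 2 years (≈730 days) ✗ → not eligible.
Pension Scheme — status full-time ✗ (requires part-time, seasonal, or temporary) → not eligible.
Travel Insurance — status full-time ✓; age 61 ≥ 18 ✓; dept Research ✗ → not eligible.
Unlimited PTO Program — status full-time ✓; dept Research ✓; age 61 ≥ 18 ✓; service 391 days ≥ 1 year (≈365 days) ✓ → eligible.
Bereavement Leave — service 391 days ≥ 3 months (≈90 days) ✓; age 61 ≥ 18 ✓; dept Research ✗ → not eligible.
Sabbatical Program — status full-time ✓; service 391 days ≥ 45 days ✓; dept Research ✗ → not eligible.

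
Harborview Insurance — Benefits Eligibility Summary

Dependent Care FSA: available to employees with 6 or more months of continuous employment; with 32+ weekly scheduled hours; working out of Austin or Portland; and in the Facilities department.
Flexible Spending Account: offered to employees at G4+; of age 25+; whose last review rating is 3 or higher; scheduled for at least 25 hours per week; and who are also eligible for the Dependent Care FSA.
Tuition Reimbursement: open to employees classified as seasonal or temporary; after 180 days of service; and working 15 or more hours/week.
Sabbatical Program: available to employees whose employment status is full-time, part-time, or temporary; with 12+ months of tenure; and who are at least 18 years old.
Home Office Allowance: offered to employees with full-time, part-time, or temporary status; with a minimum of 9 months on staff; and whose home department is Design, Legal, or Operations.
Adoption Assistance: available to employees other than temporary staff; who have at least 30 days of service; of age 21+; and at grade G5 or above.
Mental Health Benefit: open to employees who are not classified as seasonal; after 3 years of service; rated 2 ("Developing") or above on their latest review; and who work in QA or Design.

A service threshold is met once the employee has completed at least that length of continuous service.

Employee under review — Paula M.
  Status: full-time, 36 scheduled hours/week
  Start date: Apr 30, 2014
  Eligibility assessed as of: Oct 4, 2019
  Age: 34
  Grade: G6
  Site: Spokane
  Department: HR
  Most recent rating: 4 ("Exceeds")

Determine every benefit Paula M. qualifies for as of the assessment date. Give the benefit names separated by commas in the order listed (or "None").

Service from Apr 30, 2014 to Oct 4, 2019: 1983 days.
Dependent Care FSA — service 1983 days ≥ 6 months (≈180 days) ✓; 36 hrs/wk ≥ 32 ✓; site Spokane ✗ (not Austin or Portland) → not eligible.
Flexible Spending Account — grade G6 ≥ G4 ✓; age 34 ≥ 25 ✓; rating 4 ≥ 3 ✓; 36 hrs/wk ≥ 25 ✓; not eligible for Dependent Care FSA ✗ → not eligible.
Tuition Reimbursement — status full-time ✗ (requires seasonal or temporary) → not eligible.
Sabbatical Program — status full-time ✓; service 1983 days ≥ 12 months (≈360 days) ✓; age 34 ≥ 18 ✓ → eligible.
Home Office Allowance — status full-time ✓; service 1983 days ≥ 9 months (≈270 days) ✓; dept HR ✗ → not eligible.
Adoption Assistance — status full-time ✓ (not excluded); service 1983 days ≥ 30 days ✓; age 34 ≥ 21 ✓; grade G6 ≥ G5 ✓ → eligible.
Mental Health Benefit — status full-time ✓ (not excluded); service 1983 days ≥ 3 years (≈1095 days) ✓; rating 4 ≥ 2 ✓; dept HR ✗ → not eligible.

Sabbatical Program, Adoption Assistance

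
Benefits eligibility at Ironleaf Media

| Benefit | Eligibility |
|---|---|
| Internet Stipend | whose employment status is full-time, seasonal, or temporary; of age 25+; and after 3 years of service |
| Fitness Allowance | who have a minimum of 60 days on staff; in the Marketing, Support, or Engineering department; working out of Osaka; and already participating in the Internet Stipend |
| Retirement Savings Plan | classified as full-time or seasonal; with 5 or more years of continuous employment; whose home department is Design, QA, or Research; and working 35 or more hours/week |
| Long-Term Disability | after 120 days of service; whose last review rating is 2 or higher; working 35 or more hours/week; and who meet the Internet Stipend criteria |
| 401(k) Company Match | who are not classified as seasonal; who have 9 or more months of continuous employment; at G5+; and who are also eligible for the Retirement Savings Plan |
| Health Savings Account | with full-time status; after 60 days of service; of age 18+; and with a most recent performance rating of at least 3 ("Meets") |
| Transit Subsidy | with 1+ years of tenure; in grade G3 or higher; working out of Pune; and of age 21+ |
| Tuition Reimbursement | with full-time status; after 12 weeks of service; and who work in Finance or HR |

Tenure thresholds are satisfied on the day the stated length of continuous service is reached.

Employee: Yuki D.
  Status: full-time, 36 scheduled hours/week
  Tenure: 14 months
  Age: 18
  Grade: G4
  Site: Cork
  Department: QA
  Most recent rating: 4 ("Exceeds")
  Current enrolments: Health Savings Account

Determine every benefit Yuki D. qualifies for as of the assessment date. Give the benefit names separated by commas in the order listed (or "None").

Health Savings Account

Internet Stipend — status full-time ✓; age 18 < 25 ✗ → not eligible.
Fitness Allowance — service 14 months ≥ 60 days ✓; dept QA ✗ → not eligible.
Retirement Savings Plan — status full-time ✓; service 14 months < 5 years (≈1825 days) ✗ → not eligible.
Long-Term Disability — service 14 months ≥ 120 days ✓; rating 4 ≥ 2 ✓; 36 hrs/wk ≥ 35 ✓; not eligible for Internet Stipend ✗ → not eligible.
401(k) Company Match — status full-time ✓ (not excluded); service 14 months ≥ 9 months ✓; grade G4 < G5 ✗ → not eligible.
Health Savings Account — status full-time ✓; service 14 months ≥ 60 days ✓; age 18 ≥ 18 ✓; rating 4 ≥ 3 ✓ → eligible.
Transit Subsidy — service 14 months ≥ 1 year (≈365 days) ✓; grade G4 ≥ G3 ✓; site Cork ✗ (not Pune) → not eligible.
Tuition Reimbursement — status full-time ✓; service 14 months ≥ 12 weeks (≈84 days) ✓; dept QA ✗ → not eligible.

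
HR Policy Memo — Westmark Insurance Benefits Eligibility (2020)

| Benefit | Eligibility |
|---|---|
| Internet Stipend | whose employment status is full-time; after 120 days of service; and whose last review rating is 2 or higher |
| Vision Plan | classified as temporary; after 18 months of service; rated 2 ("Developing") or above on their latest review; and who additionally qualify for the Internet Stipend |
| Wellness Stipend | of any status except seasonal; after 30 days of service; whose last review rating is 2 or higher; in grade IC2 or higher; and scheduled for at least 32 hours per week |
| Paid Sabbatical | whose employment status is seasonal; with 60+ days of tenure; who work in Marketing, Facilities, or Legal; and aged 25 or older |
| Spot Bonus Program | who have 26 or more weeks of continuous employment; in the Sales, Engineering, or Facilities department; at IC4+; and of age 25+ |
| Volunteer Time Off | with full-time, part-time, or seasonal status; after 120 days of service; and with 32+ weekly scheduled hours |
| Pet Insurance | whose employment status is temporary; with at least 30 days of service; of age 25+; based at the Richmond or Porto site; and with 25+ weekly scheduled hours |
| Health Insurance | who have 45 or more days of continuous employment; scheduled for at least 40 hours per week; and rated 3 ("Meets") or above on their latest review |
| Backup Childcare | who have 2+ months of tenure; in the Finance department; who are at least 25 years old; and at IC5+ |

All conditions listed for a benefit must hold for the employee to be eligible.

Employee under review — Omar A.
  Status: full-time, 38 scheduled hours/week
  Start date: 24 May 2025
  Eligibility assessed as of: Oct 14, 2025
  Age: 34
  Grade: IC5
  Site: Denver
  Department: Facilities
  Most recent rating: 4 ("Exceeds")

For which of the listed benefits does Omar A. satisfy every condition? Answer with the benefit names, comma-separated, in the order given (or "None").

Internet Stipend, Wellness Stipend, Volunteer Time Off

Service from 24 May 2025 to Oct 14, 2025: 143 days.
Internet Stipend — status full-time ✓; service 143 days ≥ 120 days ✓; rating 4 ≥ 2 ✓ → eligible.
Vision Plan — status full-time ✗ (requires temporary) → not eligible.
Wellness Stipend — status full-time ✓ (not excluded); service 143 days ≥ 30 days ✓; rating 4 ≥ 2 ✓; grade IC5 ≥ IC2 ✓; 38 hrs/wk ≥ 32 ✓ → eligible.
Paid Sabbatical — status full-time ✗ (requires seasonal) → not eligible.
Spot Bonus Program — service 143 days < 26 weeks (≈182 days) ✗ → not eligible.
Volunteer Time Off — status full-time ✓; service 143 days ≥ 120 days ✓; 38 hrs/wk ≥ 32 ✓ → eligible.
Pet Insurance — status full-time ✗ (requires temporary) → not eligible.
Health Insurance — service 143 days ≥ 45 days ✓; 38 hrs/wk < 40 ✗ → not eligible.
Backup Childcare — service 143 days ≥ 2 months (≈60 days) ✓; dept Facilities ✗ → not eligible.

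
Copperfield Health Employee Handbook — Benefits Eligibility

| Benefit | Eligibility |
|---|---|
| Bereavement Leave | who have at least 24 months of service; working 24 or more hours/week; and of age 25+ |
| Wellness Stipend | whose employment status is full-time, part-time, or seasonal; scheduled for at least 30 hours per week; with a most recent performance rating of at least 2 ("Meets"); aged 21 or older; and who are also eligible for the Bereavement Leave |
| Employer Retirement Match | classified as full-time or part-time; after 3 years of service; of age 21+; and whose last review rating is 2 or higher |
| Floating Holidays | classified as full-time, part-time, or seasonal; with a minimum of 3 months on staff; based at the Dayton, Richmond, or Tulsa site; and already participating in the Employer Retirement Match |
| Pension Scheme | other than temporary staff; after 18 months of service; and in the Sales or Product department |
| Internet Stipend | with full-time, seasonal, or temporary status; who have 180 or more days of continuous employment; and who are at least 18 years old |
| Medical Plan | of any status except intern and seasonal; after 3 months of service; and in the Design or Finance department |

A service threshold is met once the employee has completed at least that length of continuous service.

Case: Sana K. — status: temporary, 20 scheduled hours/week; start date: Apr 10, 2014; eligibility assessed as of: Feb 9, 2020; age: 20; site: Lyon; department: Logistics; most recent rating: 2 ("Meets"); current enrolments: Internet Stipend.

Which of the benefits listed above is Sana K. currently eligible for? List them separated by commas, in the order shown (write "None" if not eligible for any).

Internet Stipend

Service from Apr 10, 2014 to Feb 9, 2020: 2131 days.
Bereavement Leave — service 2131 days ≥ 24 months (≈720 days) ✓; 20 hrs/wk < 24 ✗ → not eligible.
Wellness Stipend — status temporary ✗ (requires full-time, part-time, or seasonal) → not eligible.
Employer Retirement Match — status temporary ✗ (requires full-time or part-time) → not eligible.
Floating Holidays — status temporary ✗ (requires full-time, part-time, or seasonal) → not eligible.
Pension Scheme — status temporary ✗ (excluded) → not eligible.
Internet Stipend — status temporary ✓; service 2131 days ≥ 180 days ✓; age 20 ≥ 18 ✓ → eligible.
Medical Plan — status temporary ✓ (not excluded); service 2131 days ≥ 3 months (≈90 days) ✓; dept Logistics ✗ → not eligible.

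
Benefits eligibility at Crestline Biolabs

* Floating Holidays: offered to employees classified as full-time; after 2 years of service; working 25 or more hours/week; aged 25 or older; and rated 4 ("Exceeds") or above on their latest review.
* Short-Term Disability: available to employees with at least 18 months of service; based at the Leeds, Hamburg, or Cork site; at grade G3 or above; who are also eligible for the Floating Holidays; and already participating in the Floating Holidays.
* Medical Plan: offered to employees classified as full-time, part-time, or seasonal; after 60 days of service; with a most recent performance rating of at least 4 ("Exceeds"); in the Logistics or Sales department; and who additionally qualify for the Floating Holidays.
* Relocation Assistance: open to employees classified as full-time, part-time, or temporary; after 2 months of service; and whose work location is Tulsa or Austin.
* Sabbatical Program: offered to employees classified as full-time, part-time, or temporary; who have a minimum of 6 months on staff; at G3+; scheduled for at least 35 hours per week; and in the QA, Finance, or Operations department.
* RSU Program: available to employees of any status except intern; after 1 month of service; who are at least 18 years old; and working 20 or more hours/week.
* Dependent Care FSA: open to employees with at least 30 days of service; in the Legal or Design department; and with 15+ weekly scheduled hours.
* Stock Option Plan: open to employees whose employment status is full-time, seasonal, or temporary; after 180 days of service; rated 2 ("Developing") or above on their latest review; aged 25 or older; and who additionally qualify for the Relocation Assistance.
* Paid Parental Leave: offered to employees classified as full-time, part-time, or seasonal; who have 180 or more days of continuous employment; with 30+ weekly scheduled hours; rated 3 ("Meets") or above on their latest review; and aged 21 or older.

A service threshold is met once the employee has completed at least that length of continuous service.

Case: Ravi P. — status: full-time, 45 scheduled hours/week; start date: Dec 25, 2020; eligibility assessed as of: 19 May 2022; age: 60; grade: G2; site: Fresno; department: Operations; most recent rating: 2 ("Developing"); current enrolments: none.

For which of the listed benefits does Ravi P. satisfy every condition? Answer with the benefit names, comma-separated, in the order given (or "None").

RSU Program

Service from Dec 25, 2020 to 19 May 2022: 510 days.
Floating Holidays — status full-time ✓; service 510 days < 2 years (≈730 days) ✗ → not eligible.
Short-Term Disability — service 510 days < 18 months (≈540 days) ✗ → not eligible.
Medical Plan — status full-time ✓; service 510 days ≥ 60 days ✓; rating 2 < 4 ✗ → not eligible.
Relocation Assistance — status full-time ✓; service 510 days ≥ 2 months (≈60 days) ✓; site Fresno ✗ (not Tulsa or Austin) → not eligible.
Sabbatical Program — status full-time ✓; service 510 days ≥ 6 months (≈180 days) ✓; grade G2 < G3 ✗ → not eligible.
RSU Program — status full-time ✓ (not excluded); service 510 days ≥ 1 month (≈30 days) ✓; age 60 ≥ 18 ✓; 45 hrs/wk ≥ 20 ✓ → eligible.
Dependent Care FSA — service 510 days ≥ 30 days ✓; dept Operations ✗ → not eligible.
Stock Option Plan — status full-time ✓; service 510 days ≥ 180 days ✓; rating 2 ≥ 2 ✓; age 60 ≥ 25 ✓; not eligible for Relocation Assistance ✗ → not eligible.
Paid Parental Leave — status full-time ✓; service 510 days ≥ 180 days ✓; 45 hrs/wk ≥ 30 ✓; rating 2 < 3 ✗ → not eligible.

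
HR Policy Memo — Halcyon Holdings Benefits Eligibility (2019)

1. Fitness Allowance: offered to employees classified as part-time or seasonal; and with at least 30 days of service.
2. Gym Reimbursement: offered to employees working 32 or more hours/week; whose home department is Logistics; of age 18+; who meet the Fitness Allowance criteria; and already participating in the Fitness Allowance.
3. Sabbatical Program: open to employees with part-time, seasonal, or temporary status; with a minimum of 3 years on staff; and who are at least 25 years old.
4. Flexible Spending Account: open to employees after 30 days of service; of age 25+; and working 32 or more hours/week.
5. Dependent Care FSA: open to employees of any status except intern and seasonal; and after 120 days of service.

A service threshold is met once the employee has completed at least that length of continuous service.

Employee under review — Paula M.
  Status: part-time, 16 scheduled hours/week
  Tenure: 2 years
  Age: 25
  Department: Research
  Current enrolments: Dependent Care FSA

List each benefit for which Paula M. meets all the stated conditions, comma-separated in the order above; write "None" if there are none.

Fitness Allowance, Dependent Care FSA

Fitness Allowance — status part-time ✓; service 2 years ≥ 30 days ✓ → eligible.
Gym Reimbursement — 16 hrs/wk < 32 ✗ → not eligible.
Sabbatical Program — status part-time ✓; service 2 years < 3 years ✗ → not eligible.
Flexible Spending Account — service 2 years ≥ 30 days ✓; age 25 ≥ 25 ✓; 16 hrs/wk < 32 ✗ → not eligible.
Dependent Care FSA — status part-time ✓ (not excluded); service 2 years ≥ 120 days ✓ → eligible.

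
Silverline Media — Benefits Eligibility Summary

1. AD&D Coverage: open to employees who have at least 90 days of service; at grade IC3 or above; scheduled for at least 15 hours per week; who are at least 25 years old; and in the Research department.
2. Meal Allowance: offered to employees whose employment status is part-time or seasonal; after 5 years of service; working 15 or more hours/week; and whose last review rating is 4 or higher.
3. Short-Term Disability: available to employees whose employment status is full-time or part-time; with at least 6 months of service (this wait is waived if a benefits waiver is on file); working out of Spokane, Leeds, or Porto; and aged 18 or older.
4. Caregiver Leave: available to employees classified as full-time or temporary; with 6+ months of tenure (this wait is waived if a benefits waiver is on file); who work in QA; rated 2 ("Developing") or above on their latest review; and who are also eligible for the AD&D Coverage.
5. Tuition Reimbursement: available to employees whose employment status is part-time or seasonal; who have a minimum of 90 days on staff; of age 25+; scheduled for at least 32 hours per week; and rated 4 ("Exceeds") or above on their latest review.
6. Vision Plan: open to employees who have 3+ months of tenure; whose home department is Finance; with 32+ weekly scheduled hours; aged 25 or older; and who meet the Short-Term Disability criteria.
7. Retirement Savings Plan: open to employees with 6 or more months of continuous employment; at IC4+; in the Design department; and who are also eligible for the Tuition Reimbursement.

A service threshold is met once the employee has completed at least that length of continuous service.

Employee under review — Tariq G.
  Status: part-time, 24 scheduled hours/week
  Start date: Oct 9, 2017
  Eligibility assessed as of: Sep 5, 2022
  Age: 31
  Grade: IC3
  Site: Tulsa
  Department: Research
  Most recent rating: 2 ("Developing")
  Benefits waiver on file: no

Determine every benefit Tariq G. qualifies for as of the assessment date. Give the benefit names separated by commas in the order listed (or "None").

Service from Oct 9, 2017 to Sep 5, 2022: 1792 days.
AD&D Coverage — service 1792 days ≥ 90 days ✓; grade IC3 ≥ IC3 ✓; 24 hrs/wk ≥ 15 ✓; age 31 ≥ 25 ✓; dept Research ✓ → eligible.
Meal Allowance — status part-time ✓; service 1792 days < 5 years (≈1825 days) ✗ → not eligible.
Short-Term Disability — status part-time ✓; no waiver, service 1792 days ≥ 6 months (≈180 days) ✓; site Tulsa ✗ (not Spokane, Leeds, or Porto) → not eligible.
Caregiver Leave — status part-time ✗ (requires full-time or temporary) → not eligible.
Tuition Reimbursement — status part-time ✓; service 1792 days ≥ 90 days ✓; age 31 ≥ 25 ✓; 24 hrs/wk < 32 ✗ → not eligible.
Vision Plan — service 1792 days ≥ 3 months (≈90 days) ✓; dept Research ✗ → not eligible.
Retirement Savings Plan — service 1792 days ≥ 6 months (≈180 days) ✓; grade IC3 < IC4 ✗ → not eligible.

AD&D Coverage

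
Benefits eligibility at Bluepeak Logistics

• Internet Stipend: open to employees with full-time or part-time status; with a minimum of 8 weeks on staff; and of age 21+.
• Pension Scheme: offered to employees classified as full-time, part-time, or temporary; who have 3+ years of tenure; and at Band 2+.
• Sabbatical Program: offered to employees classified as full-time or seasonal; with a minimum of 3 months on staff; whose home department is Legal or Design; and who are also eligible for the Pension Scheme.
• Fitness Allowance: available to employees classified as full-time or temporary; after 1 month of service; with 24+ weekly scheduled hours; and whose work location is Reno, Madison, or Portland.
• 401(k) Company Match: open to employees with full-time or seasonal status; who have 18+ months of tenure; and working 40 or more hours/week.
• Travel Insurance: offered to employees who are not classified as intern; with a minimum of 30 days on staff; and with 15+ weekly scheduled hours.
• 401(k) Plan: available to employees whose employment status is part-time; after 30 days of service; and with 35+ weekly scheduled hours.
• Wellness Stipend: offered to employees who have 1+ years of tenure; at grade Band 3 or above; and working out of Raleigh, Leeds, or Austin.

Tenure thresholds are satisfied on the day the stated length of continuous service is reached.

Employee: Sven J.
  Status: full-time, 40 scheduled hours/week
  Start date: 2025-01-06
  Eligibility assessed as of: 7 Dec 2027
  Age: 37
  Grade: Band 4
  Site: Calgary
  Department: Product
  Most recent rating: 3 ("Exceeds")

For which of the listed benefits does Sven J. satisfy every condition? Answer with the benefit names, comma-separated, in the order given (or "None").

Internet Stipend, 401(k) Company Match, Travel Insurance

Service from 2025-01-06 to 7 Dec 2027: 1065 days.
Internet Stipend — status full-time ✓; service 1065 days ≥ 8 weeks (≈56 days) ✓; age 37 ≥ 21 ✓ → eligible.
Pension Scheme — status full-time ✓; service 1065 days < 3 years (≈1095 days) ✗ → not eligible.
Sabbatical Program — status full-time ✓; service 1065 days ≥ 3 months (≈90 days) ✓; dept Product ✗ → not eligible.
Fitness Allowance — status full-time ✓; service 1065 days ≥ 1 month (≈30 days) ✓; 40 hrs/wk ≥ 24 ✓; site Calgary ✗ (not Reno, Madison, or Portland) → not eligible.
401(k) Company Match — status full-time ✓; service 1065 days ≥ 18 months (≈540 days) ✓; 40 hrs/wk ≥ 40 ✓ → eligible.
Travel Insurance — status full-time ✓ (not excluded); service 1065 days ≥ 30 days ✓; 40 hrs/wk ≥ 15 ✓ → eligible.
401(k) Plan — status full-time ✗ (requires part-time) → not eligible.
Wellness Stipend — service 1065 days ≥ 1 year (≈365 days) ✓; grade Band 4 ≥ Band 3 ✓; site Calgary ✗ (not Raleigh, Leeds, or Austin) → not eligible.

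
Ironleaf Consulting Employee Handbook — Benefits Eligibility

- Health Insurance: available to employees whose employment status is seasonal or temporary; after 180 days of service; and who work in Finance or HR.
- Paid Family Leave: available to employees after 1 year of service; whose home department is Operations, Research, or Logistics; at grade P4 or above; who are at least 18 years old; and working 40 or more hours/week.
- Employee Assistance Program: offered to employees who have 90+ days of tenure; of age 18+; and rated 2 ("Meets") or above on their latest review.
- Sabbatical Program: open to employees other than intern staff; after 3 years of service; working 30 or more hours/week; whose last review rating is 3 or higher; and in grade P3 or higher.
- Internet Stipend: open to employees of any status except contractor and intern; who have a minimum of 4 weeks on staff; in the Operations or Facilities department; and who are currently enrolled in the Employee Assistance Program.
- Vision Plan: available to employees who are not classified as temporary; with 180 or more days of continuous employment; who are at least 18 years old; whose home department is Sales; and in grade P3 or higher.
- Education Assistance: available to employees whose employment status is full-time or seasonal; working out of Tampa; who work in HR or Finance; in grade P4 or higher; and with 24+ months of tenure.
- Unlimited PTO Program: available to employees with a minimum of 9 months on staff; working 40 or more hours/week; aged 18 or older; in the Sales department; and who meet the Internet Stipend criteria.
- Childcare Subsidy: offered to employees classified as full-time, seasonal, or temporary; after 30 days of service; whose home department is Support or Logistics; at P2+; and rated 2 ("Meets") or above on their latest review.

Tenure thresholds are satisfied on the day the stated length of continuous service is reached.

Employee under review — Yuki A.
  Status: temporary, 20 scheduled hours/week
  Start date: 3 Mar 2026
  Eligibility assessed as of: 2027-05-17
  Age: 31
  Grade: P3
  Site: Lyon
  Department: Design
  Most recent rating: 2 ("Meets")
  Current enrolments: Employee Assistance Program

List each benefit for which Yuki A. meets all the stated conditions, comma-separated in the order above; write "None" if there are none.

Service from 3 Mar 2026 to 2027-05-17: 440 days.
Health Insurance — status temporary ✓; service 440 days ≥ 180 days ✓; dept Design ✗ → not eligible.
Paid Family Leave — service 440 days ≥ 1 year (≈365 days) ✓; dept Design ✗ → not eligible.
Employee Assistance Program — service 440 days ≥ 90 days ✓; age 31 ≥ 18 ✓; rating 2 ≥ 2 ✓ → eligible.
Sabbatical Program — status temporary ✓ (not excluded); service 440 days < 3 years (≈1095 days) ✗ → not eligible.
Internet Stipend — status temporary ✓ (not excluded); service 440 days ≥ 4 weeks (≈28 days) ✓; dept Design ✗ → not eligible.
Vision Plan — status temporary ✗ (excluded) → not eligible.
Education Assistance — status temporary ✗ (requires full-time or seasonal) → not eligible.
Unlimited PTO Program — service 440 days ≥ 9 months (≈270 days) ✓; 20 hrs/wk < 40 ✗ → not eligible.
Childcare Subsidy — status temporary ✓; service 440 days ≥ 30 days ✓; dept Design ✗ → not eligible.

Employee Assistance Program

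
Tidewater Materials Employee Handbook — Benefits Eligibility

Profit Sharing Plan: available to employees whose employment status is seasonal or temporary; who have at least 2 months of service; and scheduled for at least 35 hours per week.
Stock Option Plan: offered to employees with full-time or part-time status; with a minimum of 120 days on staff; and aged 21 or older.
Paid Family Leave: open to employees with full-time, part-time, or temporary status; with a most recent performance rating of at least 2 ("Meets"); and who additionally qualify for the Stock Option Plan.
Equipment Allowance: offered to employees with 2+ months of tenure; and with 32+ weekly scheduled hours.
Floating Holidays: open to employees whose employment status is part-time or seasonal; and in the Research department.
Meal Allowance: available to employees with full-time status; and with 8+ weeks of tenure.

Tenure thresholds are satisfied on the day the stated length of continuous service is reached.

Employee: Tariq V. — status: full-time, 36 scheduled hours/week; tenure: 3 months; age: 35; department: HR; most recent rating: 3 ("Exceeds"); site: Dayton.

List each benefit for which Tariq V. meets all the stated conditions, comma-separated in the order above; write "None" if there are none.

Profit Sharing Plan — status full-time ✗ (requires seasonal or temporary) → not eligible.
Stock Option Plan — status full-time ✓; service 3 months < 120 days ✗ → not eligible.
Paid Family Leave — status full-time ✓; rating 3 ≥ 2 ✓; not eligible for Stock Option Plan ✗ → not eligible.
Equipment Allowance — service 3 months ≥ 2 months ✓; 36 hrs/wk ≥ 32 ✓ → eligible.
Floating Holidays — status full-time ✗ (requires part-time or seasonal) → not eligible.
Meal Allowance — status full-time ✓; service 3 months ≥ 8 weeks (≈56 days) ✓ → eligible.

Equipment Allowance, Meal Allowance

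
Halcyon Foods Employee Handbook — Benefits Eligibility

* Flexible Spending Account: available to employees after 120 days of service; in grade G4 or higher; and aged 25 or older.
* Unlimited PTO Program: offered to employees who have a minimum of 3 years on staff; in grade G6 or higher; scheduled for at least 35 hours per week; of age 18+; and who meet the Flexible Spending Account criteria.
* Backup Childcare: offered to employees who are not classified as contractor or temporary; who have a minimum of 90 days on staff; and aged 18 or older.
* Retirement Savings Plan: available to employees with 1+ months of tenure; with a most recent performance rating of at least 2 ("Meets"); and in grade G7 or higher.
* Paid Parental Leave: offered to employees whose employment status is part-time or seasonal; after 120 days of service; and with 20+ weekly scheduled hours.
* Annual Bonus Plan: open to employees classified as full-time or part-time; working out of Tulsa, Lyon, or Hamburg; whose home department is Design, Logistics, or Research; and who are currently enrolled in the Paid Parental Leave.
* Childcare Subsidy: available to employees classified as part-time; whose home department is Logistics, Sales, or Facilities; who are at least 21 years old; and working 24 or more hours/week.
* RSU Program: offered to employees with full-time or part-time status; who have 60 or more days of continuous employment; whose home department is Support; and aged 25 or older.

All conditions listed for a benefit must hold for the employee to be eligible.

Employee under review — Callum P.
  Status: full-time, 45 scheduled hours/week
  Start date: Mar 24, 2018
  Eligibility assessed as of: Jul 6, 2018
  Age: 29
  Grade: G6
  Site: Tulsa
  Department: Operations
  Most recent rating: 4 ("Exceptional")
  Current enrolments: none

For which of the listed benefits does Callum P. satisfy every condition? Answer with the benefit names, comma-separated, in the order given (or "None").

Backup Childcare

Service from Mar 24, 2018 to Jul 6, 2018: 104 days.
Flexible Spending Account — service 104 days < 120 days ✗ → not eligible.
Unlimited PTO Program — service 104 days < 3 years (≈1095 days) ✗ → not eligible.
Backup Childcare — status full-time ✓ (not excluded); service 104 days ≥ 90 days ✓; age 29 ≥ 18 ✓ → eligible.
Retirement Savings Plan — service 104 days ≥ 1 month (≈30 days) ✓; rating 4 ≥ 2 ✓; grade G6 < G7 ✗ → not eligible.
Paid Parental Leave — status full-time ✗ (requires part-time or seasonal) → not eligible.
Annual Bonus Plan — status full-time ✓; site Tulsa ✓; dept Operations ✗ → not eligible.
Childcare Subsidy — status full-time ✗ (requires part-time) → not eligible.
RSU Program — status full-time ✓; service 104 days ≥ 60 days ✓; dept Operations ✗ → not eligible.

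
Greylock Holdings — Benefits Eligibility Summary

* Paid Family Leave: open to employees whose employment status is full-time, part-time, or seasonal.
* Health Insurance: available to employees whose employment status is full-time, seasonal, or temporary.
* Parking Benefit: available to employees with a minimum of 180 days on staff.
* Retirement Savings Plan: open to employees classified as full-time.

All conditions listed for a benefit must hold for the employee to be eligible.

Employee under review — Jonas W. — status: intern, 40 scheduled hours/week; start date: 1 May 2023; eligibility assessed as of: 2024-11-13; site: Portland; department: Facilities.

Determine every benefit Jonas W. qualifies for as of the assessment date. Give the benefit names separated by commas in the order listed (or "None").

Parking Benefit

Service from 1 May 2023 to 2024-11-13: 562 days.
Paid Family Leave — status intern ✗ (requires full-time, part-time, or seasonal) → not eligible.
Health Insurance — status intern ✗ (requires full-time, seasonal, or temporary) → not eligible.
Parking Benefit — service 562 days ≥ 180 days ✓ → eligible.
Retirement Savings Plan — status intern ✗ (requires full-time) → not eligible.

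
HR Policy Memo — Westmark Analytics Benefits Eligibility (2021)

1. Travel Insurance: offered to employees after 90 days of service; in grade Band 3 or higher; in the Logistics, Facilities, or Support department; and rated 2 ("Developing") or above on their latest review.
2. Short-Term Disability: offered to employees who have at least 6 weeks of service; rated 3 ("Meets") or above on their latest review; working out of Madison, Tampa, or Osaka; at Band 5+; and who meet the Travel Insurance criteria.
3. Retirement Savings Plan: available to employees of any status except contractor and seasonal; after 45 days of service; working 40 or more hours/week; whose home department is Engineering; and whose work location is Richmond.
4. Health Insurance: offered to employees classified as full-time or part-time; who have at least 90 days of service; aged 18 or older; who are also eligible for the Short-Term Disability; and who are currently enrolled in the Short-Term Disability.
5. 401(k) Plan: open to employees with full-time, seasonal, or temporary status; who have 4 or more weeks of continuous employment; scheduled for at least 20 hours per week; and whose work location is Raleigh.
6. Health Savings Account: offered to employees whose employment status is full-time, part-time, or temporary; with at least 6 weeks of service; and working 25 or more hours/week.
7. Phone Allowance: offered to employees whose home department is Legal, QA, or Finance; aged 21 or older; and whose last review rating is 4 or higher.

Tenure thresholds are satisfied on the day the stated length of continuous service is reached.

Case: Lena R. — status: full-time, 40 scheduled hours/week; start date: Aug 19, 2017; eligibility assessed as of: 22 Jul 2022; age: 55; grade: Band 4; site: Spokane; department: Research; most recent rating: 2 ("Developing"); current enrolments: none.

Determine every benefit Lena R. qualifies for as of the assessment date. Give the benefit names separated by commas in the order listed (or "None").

Service from Aug 19, 2017 to 22 Jul 2022: 1798 days.
Travel Insurance — service 1798 days ≥ 90 days ✓; grade Band 4 ≥ Band 3 ✓; dept Research ✗ → not eligible.
Short-Term Disability — service 1798 days ≥ 6 weeks (≈42 days) ✓; rating 2 < 3 ✗ → not eligible.
Retirement Savings Plan — status full-time ✓ (not excluded); service 1798 days ≥ 45 days ✓; 40 hrs/wk ≥ 40 ✓; dept Research ✗ → not eligible.
Health Insurance — status full-time ✓; service 1798 days ≥ 90 days ✓; age 55 ≥ 18 ✓; not eligible for Short-Term Disability ✗ → not eligible.
401(k) Plan — status full-time ✓; service 1798 days ≥ 4 weeks (≈28 days) ✓; 40 hrs/wk ≥ 20 ✓; site Spokane ✗ (not Raleigh) → not eligible.
Health Savings Account — status full-time ✓; service 1798 days ≥ 6 weeks (≈42 days) ✓; 40 hrs/wk ≥ 25 ✓ → eligible.
Phone Allowance — dept Research ✗ → not eligible.

Health Savings Account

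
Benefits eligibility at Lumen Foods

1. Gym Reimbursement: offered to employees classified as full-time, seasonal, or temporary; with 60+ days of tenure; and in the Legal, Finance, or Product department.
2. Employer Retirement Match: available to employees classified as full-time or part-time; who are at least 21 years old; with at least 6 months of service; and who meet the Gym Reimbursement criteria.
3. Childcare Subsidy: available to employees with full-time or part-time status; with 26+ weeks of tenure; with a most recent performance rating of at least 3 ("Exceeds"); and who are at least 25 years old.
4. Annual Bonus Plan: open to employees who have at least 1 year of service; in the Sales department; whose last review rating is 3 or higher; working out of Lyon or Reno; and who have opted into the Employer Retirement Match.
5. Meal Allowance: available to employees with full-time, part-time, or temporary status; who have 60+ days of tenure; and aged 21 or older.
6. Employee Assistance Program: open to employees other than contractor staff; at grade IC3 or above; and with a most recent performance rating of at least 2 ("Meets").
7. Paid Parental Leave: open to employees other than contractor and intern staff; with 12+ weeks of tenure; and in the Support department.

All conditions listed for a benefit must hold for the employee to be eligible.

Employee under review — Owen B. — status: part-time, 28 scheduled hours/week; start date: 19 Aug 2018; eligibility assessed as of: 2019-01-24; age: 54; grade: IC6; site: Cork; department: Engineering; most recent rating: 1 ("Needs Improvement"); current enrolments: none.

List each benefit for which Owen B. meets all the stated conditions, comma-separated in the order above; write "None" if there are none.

Meal Allowance

Service from 19 Aug 2018 to 2019-01-24: 158 days.
Gym Reimbursement — status part-time ✗ (requires full-time, seasonal, or temporary) → not eligible.
Employer Retirement Match — status part-time ✓; age 54 ≥ 21 ✓; service 158 days < 6 months (≈180 days) ✗ → not eligible.
Childcare Subsidy — status part-time ✓; service 158 days < 26 weeks (≈182 days) ✗ → not eligible.
Annual Bonus Plan — service 158 days < 1 year (≈365 days) ✗ → not eligible.
Meal Allowance — status part-time ✓; service 158 days ≥ 60 days ✓; age 54 ≥ 21 ✓ → eligible.
Employee Assistance Program — status part-time ✓ (not excluded); grade IC6 ≥ IC3 ✓; rating 1 < 2 ✗ → not eligible.
Paid Parental Leave — status part-time ✓ (not excluded); service 158 days ≥ 12 weeks (≈84 days) ✓; dept Engineering ✗ → not eligible.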